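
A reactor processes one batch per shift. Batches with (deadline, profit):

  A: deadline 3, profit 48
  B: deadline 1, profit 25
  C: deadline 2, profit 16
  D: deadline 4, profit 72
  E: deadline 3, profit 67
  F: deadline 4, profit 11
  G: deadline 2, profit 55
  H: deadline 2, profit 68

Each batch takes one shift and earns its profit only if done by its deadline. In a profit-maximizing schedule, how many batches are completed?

Sort by profit descending; place each in the latest free slot ≤ its deadline.
By profit: D(d4,72), H(d2,68), E(d3,67), G(d2,55), A(d3,48), B(d1,25), C(d2,16), F(d4,11)
D→slot 4; H→slot 2; E→slot 3; G→slot 1; A skipped; B skipped; C skipped; F skipped.
4 of 8 scheduled.

4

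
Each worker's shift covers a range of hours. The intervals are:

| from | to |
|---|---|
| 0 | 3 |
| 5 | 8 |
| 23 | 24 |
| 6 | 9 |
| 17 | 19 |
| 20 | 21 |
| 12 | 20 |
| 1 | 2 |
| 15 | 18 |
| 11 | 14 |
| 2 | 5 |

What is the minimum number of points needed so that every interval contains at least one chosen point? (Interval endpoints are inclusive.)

By right end: [1,2]  [0,3]  [2,5]  [5,8]  [6,9]  [11,14]  [15,18]  [17,19]  [12,20]  [20,21]  [23,24]
[1,2] uncovered → point at 2; [5,8] uncovered → point at 8; [11,14] uncovered → point at 14; [15,18] uncovered → point at 18; [20,21] uncovered → point at 21; [23,24] uncovered → point at 24.
Points: 2, 8, 14, 18, 21, 24 (6 total).

6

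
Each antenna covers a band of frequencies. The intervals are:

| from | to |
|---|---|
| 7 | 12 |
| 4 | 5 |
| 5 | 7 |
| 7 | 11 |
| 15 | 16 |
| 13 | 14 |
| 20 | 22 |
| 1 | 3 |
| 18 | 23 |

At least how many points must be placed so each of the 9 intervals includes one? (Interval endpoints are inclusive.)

Sort by right endpoint; whenever an interval is uncovered, place a point at its right end.
Sorted: [1,3] [4,5] [5,7] [7,11] [7,12] [13,14] [15,16] [20,22] [18,23]
{[1,3]} hit by 3; {[4,5],[5,7]} hit by 5; {[7,11],[7,12]} hit by 11; {[13,14]} hit by 14; {[15,16]} hit by 16; {[20,22],[18,23]} hit by 22.
Points: 3, 5, 11, 14, 16, 22 (6 total).

6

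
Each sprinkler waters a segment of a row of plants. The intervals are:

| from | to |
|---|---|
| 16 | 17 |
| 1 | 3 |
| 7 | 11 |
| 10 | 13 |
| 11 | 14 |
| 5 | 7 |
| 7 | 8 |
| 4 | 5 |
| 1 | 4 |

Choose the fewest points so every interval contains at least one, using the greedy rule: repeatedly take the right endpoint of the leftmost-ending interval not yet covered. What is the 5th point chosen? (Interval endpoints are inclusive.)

17

Process intervals by earliest right end; each time one isn't hit yet, stab at its right endpoint.
Sorted: [1,3] [1,4] [4,5] [5,7] [7,8] [7,11] [10,13] [11,14] [16,17]
{[1,3],[1,4]} hit by 3; {[4,5],[5,7]} hit by 5; {[7,8],[7,11]} hit by 8; {[10,13],[11,14]} hit by 13; {[16,17]} hit by 17.
Points: 3, 5, 8, 13, 17 (5 total).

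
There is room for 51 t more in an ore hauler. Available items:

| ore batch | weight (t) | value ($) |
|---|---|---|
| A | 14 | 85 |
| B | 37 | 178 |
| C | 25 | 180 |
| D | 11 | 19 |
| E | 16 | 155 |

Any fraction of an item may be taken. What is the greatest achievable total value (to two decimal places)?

395.71

Sort by value per unit weight and fill in that order.
Ratios (sorted): E 9.69, C 7.20, A 6.07, B 4.81, D 1.73
take E (16 @ 155); take C (25 @ 180); take 10/14 of A → 60.71. Capacity used 51/51.
Total value = 395.71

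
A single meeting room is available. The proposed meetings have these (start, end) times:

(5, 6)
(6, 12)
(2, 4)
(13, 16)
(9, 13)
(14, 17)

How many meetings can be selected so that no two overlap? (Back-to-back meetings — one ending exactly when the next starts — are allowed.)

By end time: (2,4), (5,6), (6,12), (9,13), (13,16), (14,17).
Pick (2,4); next start ≥ 4 → (5,6); next start ≥ 6 → (6,12); next start ≥ 12 → (13,16).
Selected 4 meetings.

4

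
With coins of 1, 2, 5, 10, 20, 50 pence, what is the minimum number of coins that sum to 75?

3

Greedy: take as many of the largest coin as possible, then repeat with the remainder.
75 = 1×50 + 1×20 + 1×5
Total coins = 1 + 1 + 1 = 3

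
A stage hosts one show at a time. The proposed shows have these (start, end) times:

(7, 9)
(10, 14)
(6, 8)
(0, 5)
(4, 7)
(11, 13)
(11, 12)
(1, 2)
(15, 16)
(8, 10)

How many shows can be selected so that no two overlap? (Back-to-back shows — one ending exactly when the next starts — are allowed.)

5

Greedy by earliest finish: after sorting by end time, pick each interval compatible with the last pick.
Sorted by end: (1,2)  (0,5)  (4,7)  (6,8)  (7,9)  (8,10)  (11,12)  (11,13)  (10,14)  (15,16)
take (1,2); skip (0,5); take (4,7); skip (6,8); take (7,9); skip (8,10); take (11,12); take (15,16).
Selected 5 shows.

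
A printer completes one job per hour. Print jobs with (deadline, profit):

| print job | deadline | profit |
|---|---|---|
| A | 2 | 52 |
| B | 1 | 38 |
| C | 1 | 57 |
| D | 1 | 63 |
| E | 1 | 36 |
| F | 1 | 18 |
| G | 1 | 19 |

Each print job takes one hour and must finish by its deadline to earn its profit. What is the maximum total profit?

115

Take jobs in profit order; each goes to the latest open slot no later than its deadline.
By profit: D(d1,63), C(d1,57), A(d2,52), B(d1,38), E(d1,36), G(d1,19), F(d1,18)
D→slot 1; C skipped; A→slot 2; B skipped; E skipped; G skipped; F skipped.
Profit = 63 + 52 = 115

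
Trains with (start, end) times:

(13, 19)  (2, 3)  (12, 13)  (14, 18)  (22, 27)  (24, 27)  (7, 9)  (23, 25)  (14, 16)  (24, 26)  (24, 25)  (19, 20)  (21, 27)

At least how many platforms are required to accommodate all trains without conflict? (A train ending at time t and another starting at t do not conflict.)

6

Events (time:±→running): 2:+→1 3:-→0 7:+→1 9:-→0 12:+→1 13:-→0 13:+→1 14:+→2 14:+→3 16:-→2 18:-→1 19:-→0 19:+→1 20:-→0 21:+→1 22:+→2 23:+→3 24:+→4 24:+→5 24:+→6 … peak 6.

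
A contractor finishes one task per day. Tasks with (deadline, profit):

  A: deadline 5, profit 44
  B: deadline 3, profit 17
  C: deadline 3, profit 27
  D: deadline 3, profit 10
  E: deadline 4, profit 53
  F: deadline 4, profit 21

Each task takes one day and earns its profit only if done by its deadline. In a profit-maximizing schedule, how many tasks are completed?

5

Take jobs in profit order; each goes to the latest open slot no later than its deadline.
Profit order: E=53 A=44 C=27 F=21 B=17 D=10
Assign: E→slot 4, A→slot 5, C→slot 3, F→slot 2, B→slot 1, D skipped.
Slots: [1:B] [2:F] [3:C] [4:E] [5:A]
5 of 6 scheduled.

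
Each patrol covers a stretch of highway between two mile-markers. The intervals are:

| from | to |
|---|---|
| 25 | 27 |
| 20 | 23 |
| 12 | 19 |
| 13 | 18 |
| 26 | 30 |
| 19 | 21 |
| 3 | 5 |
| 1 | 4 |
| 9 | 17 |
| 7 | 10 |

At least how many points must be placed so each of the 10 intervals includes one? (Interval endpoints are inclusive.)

5

Sort by right endpoint; whenever an interval is uncovered, place a point at its right end.
By right end: [1,4]  [3,5]  [7,10]  [9,17]  [13,18]  [12,19]  [19,21]  [20,23]  [25,27]  [26,30]
[1,4] uncovered → point at 4; [7,10] uncovered → point at 10; [13,18] uncovered → point at 18; [19,21] uncovered → point at 21; [25,27] uncovered → point at 27.
Points: 4, 10, 18, 21, 27 (5 total).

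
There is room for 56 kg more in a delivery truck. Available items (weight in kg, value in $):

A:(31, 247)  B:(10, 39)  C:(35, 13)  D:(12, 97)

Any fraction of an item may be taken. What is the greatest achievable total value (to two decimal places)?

384.11

Greedy by value/weight ratio, highest first.
Order: D (97/12=8.08) > A (247/31=7.97) > B (39/10=3.90) > C (13/35=0.37)
Fill: take D (12 @ 97) → take A (31 @ 247) → take B (10 @ 39) → take 3/35 of C → 1.11; 56/56 used.
Total value = 384.11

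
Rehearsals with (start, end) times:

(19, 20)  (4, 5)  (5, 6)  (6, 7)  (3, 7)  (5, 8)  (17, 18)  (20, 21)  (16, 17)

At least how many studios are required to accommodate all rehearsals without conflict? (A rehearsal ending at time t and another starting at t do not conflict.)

starts: [3, 4, 5, 5, 6, 16, 17, 19, 20]
ends:   [5, 6, 7, 7, 8, 17, 18, 20, 21]
s3→1 s4→2 e5→1 s5→2 s5→3  — peak 3.

3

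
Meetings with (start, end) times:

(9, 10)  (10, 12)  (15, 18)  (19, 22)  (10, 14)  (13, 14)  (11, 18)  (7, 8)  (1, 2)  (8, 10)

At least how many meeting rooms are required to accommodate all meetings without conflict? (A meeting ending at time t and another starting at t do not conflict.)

Count concurrent intervals with a sweep; the peak is the room count.
Events (time:±→running): 1:+→1 2:-→0 7:+→1 8:-→0 8:+→1 9:+→2 10:-→1 10:-→0 10:+→1 10:+→2 11:+→3 … peak 3.

3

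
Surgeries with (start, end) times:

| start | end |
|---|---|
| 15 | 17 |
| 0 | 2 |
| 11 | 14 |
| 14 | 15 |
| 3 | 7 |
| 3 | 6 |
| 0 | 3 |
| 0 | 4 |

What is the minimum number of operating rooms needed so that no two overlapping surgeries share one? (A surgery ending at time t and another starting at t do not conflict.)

3

The answer is the maximum number of intervals overlapping at any instant.
Events (time:±→running): 0:+→1 0:+→2 0:+→3 … peak 3.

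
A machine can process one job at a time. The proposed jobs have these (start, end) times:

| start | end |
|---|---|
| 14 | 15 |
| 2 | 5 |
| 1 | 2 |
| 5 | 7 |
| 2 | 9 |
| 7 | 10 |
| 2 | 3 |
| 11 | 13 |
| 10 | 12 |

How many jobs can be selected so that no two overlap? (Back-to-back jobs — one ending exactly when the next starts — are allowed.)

6

Order by finish time; keep every interval that doesn't clash with the previous kept one.
By end time: (1,2), (2,3), (2,5), (5,7), (2,9), (7,10), (10,12), (11,13), (14,15).
Pick (1,2); next start ≥ 2 → (2,3); next start ≥ 3 → (5,7); next start ≥ 7 → (7,10); next start ≥ 10 → (10,12); next start ≥ 12 → (14,15).
Selected 6 jobs.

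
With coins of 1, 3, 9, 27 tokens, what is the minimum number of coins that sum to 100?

6

Use the largest denomination that fits, subtract, and repeat.
100 − 3×27→19 − 2×9→1 − 1×1→0
Total coins = 3 + 2 + 1 = 6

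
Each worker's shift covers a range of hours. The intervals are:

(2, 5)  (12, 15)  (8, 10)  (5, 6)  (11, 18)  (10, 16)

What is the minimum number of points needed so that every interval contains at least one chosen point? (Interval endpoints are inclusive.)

3

By right end: [2,5]  [5,6]  [8,10]  [12,15]  [10,16]  [11,18]
[2,5] uncovered → point at 5; [8,10] uncovered → point at 10; [12,15] uncovered → point at 15.
Points: 5, 10, 15 (3 total).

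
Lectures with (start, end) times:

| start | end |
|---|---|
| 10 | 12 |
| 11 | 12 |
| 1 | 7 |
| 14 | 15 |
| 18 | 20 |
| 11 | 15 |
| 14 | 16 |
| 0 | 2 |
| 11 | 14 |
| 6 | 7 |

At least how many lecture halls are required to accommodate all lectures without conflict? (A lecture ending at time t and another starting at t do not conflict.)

4

Count concurrent intervals with a sweep; the peak is the room count.
starts: [0, 1, 6, 10, 11, 11, 11, 14, 14, 18]
ends:   [2, 7, 7, 12, 12, 14, 15, 15, 16, 20]
s0→1 s1→2 e2→1 s6→2 e7→1 e7→0 s10→1 s11→2 s11→3 s11→4  — peak 4.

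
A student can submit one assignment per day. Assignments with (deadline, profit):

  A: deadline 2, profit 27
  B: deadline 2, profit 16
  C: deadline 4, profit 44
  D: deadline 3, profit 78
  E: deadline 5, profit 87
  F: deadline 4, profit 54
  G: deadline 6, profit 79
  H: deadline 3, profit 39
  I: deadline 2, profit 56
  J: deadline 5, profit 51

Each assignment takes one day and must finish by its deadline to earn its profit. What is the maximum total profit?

Sort by profit descending; place each in the latest free slot ≤ its deadline.
By profit: E(d5,87), G(d6,79), D(d3,78), I(d2,56), F(d4,54), J(d5,51), C(d4,44), H(d3,39), A(d2,27), B(d2,16)
E→slot 5; G→slot 6; D→slot 3; I→slot 2; F→slot 4; J→slot 1; C skipped; H skipped; A skipped; B skipped.
Profit = 51 + 56 + 78 + 54 + 87 + 79 = 405

405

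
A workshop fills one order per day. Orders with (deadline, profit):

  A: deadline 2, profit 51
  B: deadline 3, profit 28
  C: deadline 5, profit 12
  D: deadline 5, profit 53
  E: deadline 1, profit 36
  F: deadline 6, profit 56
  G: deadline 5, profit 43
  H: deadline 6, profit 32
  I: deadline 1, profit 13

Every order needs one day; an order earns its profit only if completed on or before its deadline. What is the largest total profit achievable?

Sort by profit descending; place each in the latest free slot ≤ its deadline.
By profit: F(d6,56), D(d5,53), A(d2,51), G(d5,43), E(d1,36), H(d6,32), B(d3,28), I(d1,13), C(d5,12)
F→slot 6; D→slot 5; A→slot 2; G→slot 4; E→slot 1; H→slot 3; B skipped; I skipped; C skipped.
Profit = 36 + 51 + 32 + 43 + 53 + 56 = 271

271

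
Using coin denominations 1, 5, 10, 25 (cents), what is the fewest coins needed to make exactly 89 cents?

89 − 3×25→14 − 1×10→4 − 4×1→0
Total coins = 3 + 1 + 4 = 8

8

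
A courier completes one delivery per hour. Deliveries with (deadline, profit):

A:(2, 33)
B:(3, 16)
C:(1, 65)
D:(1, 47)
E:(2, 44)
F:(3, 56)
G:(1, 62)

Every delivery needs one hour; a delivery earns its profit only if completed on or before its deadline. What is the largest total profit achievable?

165

Take jobs in profit order; each goes to the latest open slot no later than its deadline.
Profit order: C=65 G=62 F=56 D=47 E=44 A=33 B=16
Assign: C→slot 1, G skipped, F→slot 3, D skipped, E→slot 2, A skipped, B skipped.
Slots: [1:C] [2:E] [3:F]
Profit = 65 + 44 + 56 = 165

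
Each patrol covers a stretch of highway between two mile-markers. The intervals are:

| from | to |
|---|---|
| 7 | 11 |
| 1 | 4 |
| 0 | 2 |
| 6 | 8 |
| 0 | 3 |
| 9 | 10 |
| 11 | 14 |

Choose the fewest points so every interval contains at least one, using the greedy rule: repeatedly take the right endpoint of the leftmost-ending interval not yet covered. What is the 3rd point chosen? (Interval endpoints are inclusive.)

10

Sort by right endpoint; whenever an interval is uncovered, place a point at its right end.
Sorted: [0,2] [0,3] [1,4] [6,8] [9,10] [7,11] [11,14]
{[0,2],[0,3],[1,4]} hit by 2; {[6,8]} hit by 8; {[9,10],[7,11]} hit by 10; {[11,14]} hit by 14.
Points: 2, 8, 10, 14 (4 total).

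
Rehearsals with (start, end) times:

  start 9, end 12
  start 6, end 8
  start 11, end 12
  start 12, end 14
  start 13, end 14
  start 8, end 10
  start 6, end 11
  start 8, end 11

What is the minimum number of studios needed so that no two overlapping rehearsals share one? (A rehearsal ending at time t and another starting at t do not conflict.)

4

Events (time:±→running): 6:+→1 6:+→2 8:-→1 8:+→2 8:+→3 9:+→4 … peak 4.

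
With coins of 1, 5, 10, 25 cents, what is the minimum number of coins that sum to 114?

9

114 − 4×25→14 − 1×10→4 − 4×1→0
Total coins = 4 + 1 + 4 = 9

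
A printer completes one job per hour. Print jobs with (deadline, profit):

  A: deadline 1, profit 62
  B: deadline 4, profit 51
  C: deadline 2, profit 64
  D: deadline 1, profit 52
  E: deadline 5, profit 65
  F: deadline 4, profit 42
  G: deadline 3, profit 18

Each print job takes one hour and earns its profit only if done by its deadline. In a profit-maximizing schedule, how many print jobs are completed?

5

By profit: E(d5,65), C(d2,64), A(d1,62), D(d1,52), B(d4,51), F(d4,42), G(d3,18)
E→slot 5; C→slot 2; A→slot 1; D skipped; B→slot 4; F→slot 3; G skipped.
5 of 7 scheduled.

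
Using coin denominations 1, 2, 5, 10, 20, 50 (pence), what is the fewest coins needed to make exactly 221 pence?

6

221 = 4×50 + 1×20 + 1×1
Total coins = 4 + 1 + 1 = 6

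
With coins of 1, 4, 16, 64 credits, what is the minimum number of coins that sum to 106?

Greedy: take as many of the largest coin as possible, then repeat with the remainder.
106 − 1×64→42 − 2×16→10 − 2×4→2 − 2×1→0
Total coins = 1 + 2 + 2 + 2 = 7

7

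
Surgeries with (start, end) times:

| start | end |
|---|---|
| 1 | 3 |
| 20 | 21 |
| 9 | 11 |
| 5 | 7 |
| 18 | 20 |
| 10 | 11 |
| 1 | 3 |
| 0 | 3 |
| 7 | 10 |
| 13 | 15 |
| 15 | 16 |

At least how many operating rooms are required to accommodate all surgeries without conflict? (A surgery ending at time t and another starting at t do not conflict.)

3

The answer is the maximum number of intervals overlapping at any instant.
Events (time:±→running): 0:+→1 1:+→2 1:+→3 … peak 3.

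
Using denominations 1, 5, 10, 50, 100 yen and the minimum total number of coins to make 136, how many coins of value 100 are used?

Greedy: take as many of the largest coin as possible, then repeat with the remainder.
136 − 1×100→36 − 3×10→6 − 1×5→1 − 1×1→0
Count of 100: 1

1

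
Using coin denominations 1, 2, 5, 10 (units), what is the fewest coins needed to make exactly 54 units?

7

54 − 5×10→4 − 2×2→0
Total coins = 5 + 2 = 7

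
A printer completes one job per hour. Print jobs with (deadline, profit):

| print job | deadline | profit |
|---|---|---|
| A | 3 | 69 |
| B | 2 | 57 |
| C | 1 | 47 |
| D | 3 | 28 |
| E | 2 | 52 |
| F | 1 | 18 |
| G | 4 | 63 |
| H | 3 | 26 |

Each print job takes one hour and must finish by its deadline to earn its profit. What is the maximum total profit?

241

Take jobs in profit order; each goes to the latest open slot no later than its deadline.
By profit: A(d3,69), G(d4,63), B(d2,57), E(d2,52), C(d1,47), D(d3,28), H(d3,26), F(d1,18)
A→slot 3; G→slot 4; B→slot 2; E→slot 1; C skipped; D skipped; H skipped; F skipped.
Profit = 52 + 57 + 69 + 63 = 241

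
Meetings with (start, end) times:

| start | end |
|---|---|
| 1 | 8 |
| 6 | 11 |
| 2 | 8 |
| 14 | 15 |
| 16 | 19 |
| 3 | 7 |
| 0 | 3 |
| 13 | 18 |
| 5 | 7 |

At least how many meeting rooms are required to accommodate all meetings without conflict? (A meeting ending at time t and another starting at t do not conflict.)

5

Events (time:±→running): 0:+→1 1:+→2 2:+→3 3:-→2 3:+→3 5:+→4 6:+→5 … peak 5.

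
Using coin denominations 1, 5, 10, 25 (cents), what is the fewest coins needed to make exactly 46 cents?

Use the largest denomination that fits, subtract, and repeat.
46 − 1×25→21 − 2×10→1 − 1×1→0
Total coins = 1 + 2 + 1 = 4

4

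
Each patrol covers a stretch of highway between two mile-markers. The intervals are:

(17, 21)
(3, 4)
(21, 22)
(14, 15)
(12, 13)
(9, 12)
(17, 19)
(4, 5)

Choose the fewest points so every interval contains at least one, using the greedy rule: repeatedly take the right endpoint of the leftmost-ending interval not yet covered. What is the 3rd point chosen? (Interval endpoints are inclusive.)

15

Sort by right endpoint; whenever an interval is uncovered, place a point at its right end.
Sorted: [3,4] [4,5] [9,12] [12,13] [14,15] [17,19] [17,21] [21,22]
{[3,4],[4,5]} hit by 4; {[9,12],[12,13]} hit by 12; {[14,15]} hit by 15; {[17,19],[17,21]} hit by 19; {[21,22]} hit by 22.
Points: 4, 12, 15, 19, 22 (5 total).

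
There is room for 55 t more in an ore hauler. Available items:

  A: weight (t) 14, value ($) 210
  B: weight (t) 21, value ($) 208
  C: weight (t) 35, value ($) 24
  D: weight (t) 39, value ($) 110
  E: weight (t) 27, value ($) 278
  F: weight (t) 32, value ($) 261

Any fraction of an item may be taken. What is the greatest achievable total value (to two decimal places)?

Ratios (sorted): A 15.00, E 10.30, B 9.90, F 8.16, D 2.82, C 0.69
take A (14 @ 210); take E (27 @ 278); take 14/21 of B → 138.67. Capacity used 55/55.
Total value = 626.67

626.67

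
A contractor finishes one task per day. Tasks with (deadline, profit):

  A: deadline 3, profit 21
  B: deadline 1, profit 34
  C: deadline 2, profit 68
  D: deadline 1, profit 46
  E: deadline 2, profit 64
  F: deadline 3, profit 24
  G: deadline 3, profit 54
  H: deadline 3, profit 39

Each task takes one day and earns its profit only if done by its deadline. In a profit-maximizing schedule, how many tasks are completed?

3

Profit order: C=68 E=64 G=54 D=46 H=39 B=34 F=24 A=21
Assign: C→slot 2, E→slot 1, G→slot 3, D skipped, H skipped, B skipped, F skipped, A skipped.
Slots: [1:E] [2:C] [3:G]
3 of 8 scheduled.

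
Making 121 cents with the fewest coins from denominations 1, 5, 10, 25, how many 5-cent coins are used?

Use the largest denomination that fits, subtract, and repeat.
121 = 4×25 + 2×10 + 1×1
Count of 5: 0

0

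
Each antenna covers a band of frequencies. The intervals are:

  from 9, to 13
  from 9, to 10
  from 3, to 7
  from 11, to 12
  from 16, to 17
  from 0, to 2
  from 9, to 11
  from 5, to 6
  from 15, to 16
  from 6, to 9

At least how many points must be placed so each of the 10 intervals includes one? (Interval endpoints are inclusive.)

5

Sort by right endpoint; whenever an interval is uncovered, place a point at its right end.
Sorted: [0,2] [5,6] [3,7] [6,9] [9,10] [9,11] [11,12] [9,13] [15,16] [16,17]
{[0,2]} hit by 2; {[5,6],[3,7],[6,9]} hit by 6; {[9,10],[9,11]} hit by 10; {[11,12],[9,13]} hit by 12; {[15,16],[16,17]} hit by 16.
Points: 2, 6, 10, 12, 16 (5 total).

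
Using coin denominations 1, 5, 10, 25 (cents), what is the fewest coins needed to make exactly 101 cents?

5

Use the largest denomination that fits, subtract, and repeat.
101 − 4×25→1 − 1×1→0
Total coins = 4 + 1 = 5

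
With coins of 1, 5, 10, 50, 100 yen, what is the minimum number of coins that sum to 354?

Greedy: take as many of the largest coin as possible, then repeat with the remainder.
354 − 3×100→54 − 1×50→4 − 4×1→0
Total coins = 3 + 1 + 4 = 8

8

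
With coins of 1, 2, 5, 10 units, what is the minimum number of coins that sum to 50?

5

Greedy: take as many of the largest coin as possible, then repeat with the remainder.
50 = 5×10
Total coins = 5 = 5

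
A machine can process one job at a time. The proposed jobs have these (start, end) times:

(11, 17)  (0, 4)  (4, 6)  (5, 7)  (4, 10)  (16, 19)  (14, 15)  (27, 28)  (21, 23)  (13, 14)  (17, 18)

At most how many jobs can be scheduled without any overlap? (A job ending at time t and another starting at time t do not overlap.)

Greedy by earliest finish: after sorting by end time, pick each interval compatible with the last pick.
Sorted by end: (0,4)  (4,6)  (5,7)  (4,10)  (13,14)  (14,15)  (11,17)  (17,18)  (16,19)  (21,23)  (27,28)
take (0,4); take (4,6); skip (5,7); skip (4,10); take (13,14); take (14,15); skip (11,17); take (17,18); skip (16,19); take (21,23); take (27,28).
Selected 7 jobs.

7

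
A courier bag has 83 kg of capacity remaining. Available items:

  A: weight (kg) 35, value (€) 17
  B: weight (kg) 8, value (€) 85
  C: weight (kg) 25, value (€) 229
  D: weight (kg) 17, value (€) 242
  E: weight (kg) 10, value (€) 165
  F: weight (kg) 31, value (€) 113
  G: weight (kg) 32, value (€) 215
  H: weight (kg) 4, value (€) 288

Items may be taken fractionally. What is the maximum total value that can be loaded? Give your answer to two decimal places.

Sort by value per unit weight and fill in that order.
Ratios (sorted): H 72.00, E 16.50, D 14.24, B 10.62, C 9.16, G 6.72, F 3.65, A 0.49
take H (4 @ 288); take E (10 @ 165); take D (17 @ 242); take B (8 @ 85); take C (25 @ 229); take 19/32 of G → 127.66. Capacity used 83/83.
Total value = 1136.66

1136.66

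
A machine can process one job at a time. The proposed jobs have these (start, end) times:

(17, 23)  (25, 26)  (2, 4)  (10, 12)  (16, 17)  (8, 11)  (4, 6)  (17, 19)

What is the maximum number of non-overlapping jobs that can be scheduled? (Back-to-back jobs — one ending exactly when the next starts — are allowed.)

Greedy by earliest finish: after sorting by end time, pick each interval compatible with the last pick.
Sorted by end: (2,4)  (4,6)  (8,11)  (10,12)  (16,17)  (17,19)  (17,23)  (25,26)
take (2,4); take (4,6); take (8,11); take (16,17); take (17,19); take (25,26).
Selected 6 jobs.

6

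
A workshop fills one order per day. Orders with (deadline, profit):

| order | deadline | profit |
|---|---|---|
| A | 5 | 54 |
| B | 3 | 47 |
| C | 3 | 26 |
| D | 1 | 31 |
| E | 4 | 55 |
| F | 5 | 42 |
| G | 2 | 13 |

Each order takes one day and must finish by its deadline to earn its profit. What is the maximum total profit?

229

Sort by profit descending; place each in the latest free slot ≤ its deadline.
Profit order: E=55 A=54 B=47 F=42 D=31 C=26 G=13
Assign: E→slot 4, A→slot 5, B→slot 3, F→slot 2, D→slot 1, C skipped, G skipped.
Slots: [1:D] [2:F] [3:B] [4:E] [5:A]
Profit = 31 + 42 + 47 + 55 + 54 = 229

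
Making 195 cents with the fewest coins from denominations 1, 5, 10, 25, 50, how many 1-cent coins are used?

Greedy: take as many of the largest coin as possible, then repeat with the remainder.
195 = 3×50 + 1×25 + 2×10
Count of 1: 0

0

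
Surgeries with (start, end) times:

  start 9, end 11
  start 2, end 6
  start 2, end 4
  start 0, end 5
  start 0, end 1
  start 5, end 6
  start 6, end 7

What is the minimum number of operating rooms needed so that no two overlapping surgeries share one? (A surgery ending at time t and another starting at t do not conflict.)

The answer is the maximum number of intervals overlapping at any instant.
starts: [0, 0, 2, 2, 5, 6, 9]
ends:   [1, 4, 5, 6, 6, 7, 11]
s0→1 s0→2 e1→1 s2→2 s2→3  — peak 3.

3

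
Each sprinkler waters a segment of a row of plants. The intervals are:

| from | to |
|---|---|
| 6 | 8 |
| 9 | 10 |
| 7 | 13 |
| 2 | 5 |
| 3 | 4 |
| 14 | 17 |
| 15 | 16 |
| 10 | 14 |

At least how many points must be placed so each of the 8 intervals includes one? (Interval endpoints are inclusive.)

Sorted: [3,4] [2,5] [6,8] [9,10] [7,13] [10,14] [15,16] [14,17]
{[3,4],[2,5]} hit by 4; {[6,8]} hit by 8; {[9,10],[7,13],[10,14]} hit by 10; {[15,16],[14,17]} hit by 16.
Points: 4, 8, 10, 16 (4 total).

4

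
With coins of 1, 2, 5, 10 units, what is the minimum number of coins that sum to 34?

34 − 3×10→4 − 2×2→0
Total coins = 3 + 2 = 5

5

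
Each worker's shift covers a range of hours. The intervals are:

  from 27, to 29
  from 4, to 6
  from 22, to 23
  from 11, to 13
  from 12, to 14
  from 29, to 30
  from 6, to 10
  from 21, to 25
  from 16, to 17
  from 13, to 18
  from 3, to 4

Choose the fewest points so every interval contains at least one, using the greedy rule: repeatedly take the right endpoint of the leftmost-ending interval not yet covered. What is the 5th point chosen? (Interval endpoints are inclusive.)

23

Sorted: [3,4] [4,6] [6,10] [11,13] [12,14] [16,17] [13,18] [22,23] [21,25] [27,29] [29,30]
{[3,4],[4,6]} hit by 4; {[6,10]} hit by 10; {[11,13],[12,14]} hit by 13; {[16,17],[13,18]} hit by 17; {[22,23],[21,25]} hit by 23; {[27,29],[29,30]} hit by 29.
Points: 4, 10, 13, 17, 23, 29 (6 total).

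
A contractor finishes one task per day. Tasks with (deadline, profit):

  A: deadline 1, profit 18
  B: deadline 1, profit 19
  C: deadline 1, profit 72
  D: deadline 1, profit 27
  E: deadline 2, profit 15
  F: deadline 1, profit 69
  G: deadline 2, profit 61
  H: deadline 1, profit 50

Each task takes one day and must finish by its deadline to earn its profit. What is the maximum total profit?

133

Take jobs in profit order; each goes to the latest open slot no later than its deadline.
By profit: C(d1,72), F(d1,69), G(d2,61), H(d1,50), D(d1,27), B(d1,19), A(d1,18), E(d2,15)
C→slot 1; F skipped; G→slot 2; H skipped; D skipped; B skipped; A skipped; E skipped.
Profit = 72 + 61 = 133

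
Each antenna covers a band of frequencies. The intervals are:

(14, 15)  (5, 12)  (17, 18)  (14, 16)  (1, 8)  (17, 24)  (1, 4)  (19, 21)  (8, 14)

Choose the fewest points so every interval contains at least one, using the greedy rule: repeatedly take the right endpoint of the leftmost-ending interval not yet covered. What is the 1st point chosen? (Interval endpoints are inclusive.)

4

Sort by right endpoint; whenever an interval is uncovered, place a point at its right end.
Sorted: [1,4] [1,8] [5,12] [8,14] [14,15] [14,16] [17,18] [19,21] [17,24]
{[1,4],[1,8]} hit by 4; {[5,12],[8,14]} hit by 12; {[14,15],[14,16]} hit by 15; {[17,18]} hit by 18; {[19,21],[17,24]} hit by 21.
Points: 4, 12, 15, 18, 21 (5 total).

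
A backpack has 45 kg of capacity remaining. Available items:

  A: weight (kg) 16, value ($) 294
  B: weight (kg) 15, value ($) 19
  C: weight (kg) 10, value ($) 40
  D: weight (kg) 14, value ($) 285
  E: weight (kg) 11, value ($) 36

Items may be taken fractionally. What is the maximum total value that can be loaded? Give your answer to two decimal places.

635.36

Sort by value per unit weight and fill in that order.
Order: D (285/14=20.36) > A (294/16=18.38) > C (40/10=4.00) > E (36/11=3.27) > B (19/15=1.27)
Fill: take D (14 @ 285) → take A (16 @ 294) → take C (10 @ 40) → take 5/11 of E → 16.36; 45/45 used.
Total value = 635.36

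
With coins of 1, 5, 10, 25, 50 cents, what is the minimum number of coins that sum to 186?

6

186 − 3×50→36 − 1×25→11 − 1×10→1 − 1×1→0
Total coins = 3 + 1 + 1 + 1 = 6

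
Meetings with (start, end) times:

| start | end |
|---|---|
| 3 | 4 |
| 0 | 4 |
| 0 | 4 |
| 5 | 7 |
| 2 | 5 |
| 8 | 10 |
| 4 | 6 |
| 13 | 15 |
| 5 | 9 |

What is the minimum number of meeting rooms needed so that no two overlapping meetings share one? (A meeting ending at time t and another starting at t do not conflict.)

Events (time:±→running): 0:+→1 0:+→2 2:+→3 3:+→4 … peak 4.

4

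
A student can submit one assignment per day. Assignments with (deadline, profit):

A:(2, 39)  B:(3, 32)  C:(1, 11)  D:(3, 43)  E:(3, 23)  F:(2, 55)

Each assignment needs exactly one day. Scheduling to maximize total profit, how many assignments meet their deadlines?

3

Sort by profit descending; place each in the latest free slot ≤ its deadline.
Profit order: F=55 D=43 A=39 B=32 E=23 C=11
Assign: F→slot 2, D→slot 3, A→slot 1, B skipped, E skipped, C skipped.
Slots: [1:A] [2:F] [3:D]
3 of 6 scheduled.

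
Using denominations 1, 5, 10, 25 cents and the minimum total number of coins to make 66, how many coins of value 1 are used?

1

Greedy: take as many of the largest coin as possible, then repeat with the remainder.
66 = 2×25 + 1×10 + 1×5 + 1×1
Count of 1: 1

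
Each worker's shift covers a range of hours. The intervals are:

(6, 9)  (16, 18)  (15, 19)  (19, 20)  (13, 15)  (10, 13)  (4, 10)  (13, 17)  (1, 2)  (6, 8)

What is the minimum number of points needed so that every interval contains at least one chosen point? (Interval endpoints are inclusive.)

5

Sort by right endpoint; whenever an interval is uncovered, place a point at its right end.
By right end: [1,2]  [6,8]  [6,9]  [4,10]  [10,13]  [13,15]  [13,17]  [16,18]  [15,19]  [19,20]
[1,2] uncovered → point at 2; [6,8] uncovered → point at 8; [10,13] uncovered → point at 13; [16,18] uncovered → point at 18; [19,20] uncovered → point at 20.
Points: 2, 8, 13, 18, 20 (5 total).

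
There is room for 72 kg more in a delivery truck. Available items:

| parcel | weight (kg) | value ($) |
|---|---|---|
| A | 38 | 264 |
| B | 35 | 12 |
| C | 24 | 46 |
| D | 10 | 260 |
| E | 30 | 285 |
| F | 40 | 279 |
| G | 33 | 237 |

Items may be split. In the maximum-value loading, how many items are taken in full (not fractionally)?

Sort by value per unit weight and fill in that order.
Ratios (sorted): D 26.00, E 9.50, G 7.18, F 6.97, A 6.95, C 1.92, B 0.34
take D (10 @ 260); take E (30 @ 285); take 32/33 of G → 229.82. Capacity used 72/72.
2 item(s) taken whole; one partial (take 32/33 of G).

2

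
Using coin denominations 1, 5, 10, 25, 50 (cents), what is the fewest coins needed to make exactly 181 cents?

Use the largest denomination that fits, subtract, and repeat.
181 = 3×50 + 1×25 + 1×5 + 1×1
Total coins = 3 + 1 + 1 + 1 = 6

6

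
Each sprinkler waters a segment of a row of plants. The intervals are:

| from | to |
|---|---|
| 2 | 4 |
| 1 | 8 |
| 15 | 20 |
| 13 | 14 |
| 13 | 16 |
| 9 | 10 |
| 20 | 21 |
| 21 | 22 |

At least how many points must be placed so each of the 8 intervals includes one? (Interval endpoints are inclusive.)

5

Sort by right endpoint; whenever an interval is uncovered, place a point at its right end.
Sorted: [2,4] [1,8] [9,10] [13,14] [13,16] [15,20] [20,21] [21,22]
{[2,4],[1,8]} hit by 4; {[9,10]} hit by 10; {[13,14],[13,16]} hit by 14; {[15,20],[20,21]} hit by 20; {[21,22]} hit by 22.
Points: 4, 10, 14, 20, 22 (5 total).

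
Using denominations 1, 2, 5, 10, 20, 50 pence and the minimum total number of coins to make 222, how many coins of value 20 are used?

222 − 4×50→22 − 1×20→2 − 1×2→0
Count of 20: 1

1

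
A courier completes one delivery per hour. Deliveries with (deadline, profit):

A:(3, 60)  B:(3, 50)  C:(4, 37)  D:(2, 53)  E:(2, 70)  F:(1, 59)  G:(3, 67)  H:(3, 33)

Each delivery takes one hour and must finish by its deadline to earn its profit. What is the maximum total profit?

Profit order: E=70 G=67 A=60 F=59 D=53 B=50 C=37 H=33
Assign: E→slot 2, G→slot 3, A→slot 1, F skipped, D skipped, B skipped, C→slot 4, H skipped.
Slots: [1:A] [2:E] [3:G] [4:C]
Profit = 60 + 70 + 67 + 37 = 234

234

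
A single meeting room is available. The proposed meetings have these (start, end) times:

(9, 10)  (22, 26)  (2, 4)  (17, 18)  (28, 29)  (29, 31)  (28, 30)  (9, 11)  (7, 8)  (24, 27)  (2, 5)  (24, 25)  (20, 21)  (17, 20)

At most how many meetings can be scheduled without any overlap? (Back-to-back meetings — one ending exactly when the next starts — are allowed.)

8

Sort by end time and greedily take each interval whose start is ≥ the last chosen end.
Sorted by end: (2,4)  (2,5)  (7,8)  (9,10)  (9,11)  (17,18)  (17,20)  (20,21)  (24,25)  (22,26)  (24,27)  (28,29)  (28,30)  (29,31)
take (2,4); take (7,8); take (9,10); take (17,18); skip (17,20); take (20,21); take (24,25); skip (24,27); take (28,29); take (29,31).
Selected 8 meetings.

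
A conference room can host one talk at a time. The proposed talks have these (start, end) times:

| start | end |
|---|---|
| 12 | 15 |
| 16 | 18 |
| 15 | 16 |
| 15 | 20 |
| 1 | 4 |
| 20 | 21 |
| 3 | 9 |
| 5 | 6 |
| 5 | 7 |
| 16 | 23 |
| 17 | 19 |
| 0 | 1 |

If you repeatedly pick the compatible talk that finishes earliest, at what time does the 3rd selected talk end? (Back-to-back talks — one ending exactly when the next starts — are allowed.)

6

Order by finish time; keep every interval that doesn't clash with the previous kept one.
Sorted by end: (0,1)  (1,4)  (5,6)  (5,7)  (3,9)  (12,15)  (15,16)  (16,18)  (17,19)  (15,20)  (20,21)  (16,23)
take (0,1); take (1,4); take (5,6); skip (3,9); take (12,15); take (15,16); take (16,18); take (20,21).
Selected: (0,1) (1,4) (5,6) (12,15) (15,16) (16,18) (20,21)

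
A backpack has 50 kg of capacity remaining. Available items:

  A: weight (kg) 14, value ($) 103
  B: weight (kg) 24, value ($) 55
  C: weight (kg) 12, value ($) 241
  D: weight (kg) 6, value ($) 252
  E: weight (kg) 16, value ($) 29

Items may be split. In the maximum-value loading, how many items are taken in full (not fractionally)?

3

Order: D (252/6=42.00) > C (241/12=20.08) > A (103/14=7.36) > B (55/24=2.29) > E (29/16=1.81)
Fill: take D (6 @ 252) → take C (12 @ 241) → take A (14 @ 103) → take 18/24 of B → 41.25; 50/50 used.
3 item(s) taken whole; one partial (take 18/24 of B).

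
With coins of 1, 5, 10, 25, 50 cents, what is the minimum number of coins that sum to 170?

5

Greedy: take as many of the largest coin as possible, then repeat with the remainder.
170 − 3×50→20 − 2×10→0
Total coins = 3 + 2 = 5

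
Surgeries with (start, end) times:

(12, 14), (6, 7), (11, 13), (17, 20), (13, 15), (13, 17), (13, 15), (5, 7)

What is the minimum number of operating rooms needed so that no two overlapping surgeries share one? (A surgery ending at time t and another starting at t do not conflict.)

4

starts: [5, 6, 11, 12, 13, 13, 13, 17]
ends:   [7, 7, 13, 14, 15, 15, 17, 20]
s5→1 s6→2 e7→1 e7→0 s11→1 s12→2 e13→1 s13→2 s13→3 s13→4  — peak 4.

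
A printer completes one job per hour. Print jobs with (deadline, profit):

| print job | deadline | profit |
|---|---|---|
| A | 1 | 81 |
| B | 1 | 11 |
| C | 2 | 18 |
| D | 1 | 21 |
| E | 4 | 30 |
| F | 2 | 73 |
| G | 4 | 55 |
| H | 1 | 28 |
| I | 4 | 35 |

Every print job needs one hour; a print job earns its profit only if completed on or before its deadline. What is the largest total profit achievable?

244

Take jobs in profit order; each goes to the latest open slot no later than its deadline.
Profit order: A=81 F=73 G=55 I=35 E=30 H=28 D=21 C=18 B=11
Assign: A→slot 1, F→slot 2, G→slot 4, I→slot 3, E skipped, H skipped, D skipped, C skipped, B skipped.
Slots: [1:A] [2:F] [3:I] [4:G]
Profit = 81 + 73 + 35 + 55 = 244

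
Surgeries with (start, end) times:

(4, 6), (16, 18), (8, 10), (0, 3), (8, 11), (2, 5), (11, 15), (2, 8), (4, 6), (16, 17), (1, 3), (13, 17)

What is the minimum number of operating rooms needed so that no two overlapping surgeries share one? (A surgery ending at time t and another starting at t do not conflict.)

Events (time:±→running): 0:+→1 1:+→2 2:+→3 2:+→4 … peak 4.

4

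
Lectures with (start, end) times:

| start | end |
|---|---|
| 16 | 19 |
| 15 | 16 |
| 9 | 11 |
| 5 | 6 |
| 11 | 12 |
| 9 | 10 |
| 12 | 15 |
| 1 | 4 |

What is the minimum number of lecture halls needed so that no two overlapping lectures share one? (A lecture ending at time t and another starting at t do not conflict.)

2

Events (time:±→running): 1:+→1 4:-→0 5:+→1 6:-→0 9:+→1 9:+→2 … peak 2.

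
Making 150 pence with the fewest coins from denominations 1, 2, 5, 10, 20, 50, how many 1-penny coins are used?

0

Use the largest denomination that fits, subtract, and repeat.
150 − 3×50→0
Count of 1: 0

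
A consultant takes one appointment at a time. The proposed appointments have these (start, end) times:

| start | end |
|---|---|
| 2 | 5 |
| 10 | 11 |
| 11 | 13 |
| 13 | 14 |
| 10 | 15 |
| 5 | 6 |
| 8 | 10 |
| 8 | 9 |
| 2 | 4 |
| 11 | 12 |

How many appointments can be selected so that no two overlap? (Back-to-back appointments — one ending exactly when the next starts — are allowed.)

6

Sorted by end: (2,4)  (2,5)  (5,6)  (8,9)  (8,10)  (10,11)  (11,12)  (11,13)  (13,14)  (10,15)
take (2,4); take (5,6); take (8,9); skip (8,10); take (10,11); take (11,12); skip (11,13); take (13,14).
Selected 6 appointments.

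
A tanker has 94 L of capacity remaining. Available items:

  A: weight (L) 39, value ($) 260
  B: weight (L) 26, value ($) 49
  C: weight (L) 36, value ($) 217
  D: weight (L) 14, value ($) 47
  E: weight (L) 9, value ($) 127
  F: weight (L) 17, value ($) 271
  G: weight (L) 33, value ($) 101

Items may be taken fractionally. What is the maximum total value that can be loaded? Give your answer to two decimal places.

Order: F (271/17=15.94) > E (127/9=14.11) > A (260/39=6.67) > C (217/36=6.03) > D (47/14=3.36) > G (101/33=3.06) > B (49/26=1.88)
Fill: take F (17 @ 271) → take E (9 @ 127) → take A (39 @ 260) → take 29/36 of C → 174.81; 94/94 used.
Total value = 832.81

832.81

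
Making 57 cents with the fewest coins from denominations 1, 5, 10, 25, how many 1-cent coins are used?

2

Greedy: take as many of the largest coin as possible, then repeat with the remainder.
57 = 2×25 + 1×5 + 2×1
Count of 1: 2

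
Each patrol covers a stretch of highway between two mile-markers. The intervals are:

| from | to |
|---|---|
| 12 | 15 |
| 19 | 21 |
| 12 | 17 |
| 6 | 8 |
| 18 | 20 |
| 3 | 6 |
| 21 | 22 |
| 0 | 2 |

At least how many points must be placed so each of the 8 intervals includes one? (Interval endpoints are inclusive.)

5

Sort by right endpoint; whenever an interval is uncovered, place a point at its right end.
Sorted: [0,2] [3,6] [6,8] [12,15] [12,17] [18,20] [19,21] [21,22]
{[0,2]} hit by 2; {[3,6],[6,8]} hit by 6; {[12,15],[12,17]} hit by 15; {[18,20],[19,21]} hit by 20; {[21,22]} hit by 22.
Points: 2, 6, 15, 20, 22 (5 total).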